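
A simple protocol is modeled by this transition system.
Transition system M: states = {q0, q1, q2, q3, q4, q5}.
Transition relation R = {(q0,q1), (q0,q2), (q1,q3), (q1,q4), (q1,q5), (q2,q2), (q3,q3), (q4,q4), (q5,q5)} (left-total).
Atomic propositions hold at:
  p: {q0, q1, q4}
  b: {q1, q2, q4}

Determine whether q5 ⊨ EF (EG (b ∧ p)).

No

Sat(b ∧ p) = {q1, q4}
EG (b ∧ p): greatest fixpoint, start Z0 = {q1, q4}, keep only states in Sat with some successor in Z. Already a fixed point.
Sat(EG (b ∧ p)) = {q1, q4}
EF (EG (b ∧ p)): least fixpoint, start Z0 = {q1, q4}, add states with some successor in Z. Z1 = {q0, q1, q4}; fixed.
Sat(EF (EG (b ∧ p))) = {q0, q1, q4}
q5 ∉ Sat(EF (EG (b ∧ p))) = {q0, q1, q4}, so the formula does not hold at q5.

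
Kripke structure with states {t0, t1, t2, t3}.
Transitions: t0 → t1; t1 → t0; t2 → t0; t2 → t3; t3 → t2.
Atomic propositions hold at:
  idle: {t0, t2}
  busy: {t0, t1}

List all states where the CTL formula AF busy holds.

{t0, t1}

AF busy: least fixpoint, start Z0 = {t0, t1}, add states with every successor in Z. Already a fixed point.
Sat(AF busy) = {t0, t1}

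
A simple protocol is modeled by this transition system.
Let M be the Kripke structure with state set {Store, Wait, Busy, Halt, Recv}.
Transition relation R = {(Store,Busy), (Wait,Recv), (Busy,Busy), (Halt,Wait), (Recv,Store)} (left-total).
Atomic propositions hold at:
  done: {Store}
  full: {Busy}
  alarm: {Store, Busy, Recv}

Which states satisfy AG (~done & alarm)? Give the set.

Sat(~done) = {Wait, Busy, Halt, Recv}
Sat(~done & alarm) = {Busy, Recv}
AG (~done & alarm): greatest fixpoint, start Z0 = {Busy, Recv}, keep only states in Sat with every successor in Z. Z1 = {Busy}; fixed.
Sat(AG (~done & alarm)) = {Busy}

{Busy}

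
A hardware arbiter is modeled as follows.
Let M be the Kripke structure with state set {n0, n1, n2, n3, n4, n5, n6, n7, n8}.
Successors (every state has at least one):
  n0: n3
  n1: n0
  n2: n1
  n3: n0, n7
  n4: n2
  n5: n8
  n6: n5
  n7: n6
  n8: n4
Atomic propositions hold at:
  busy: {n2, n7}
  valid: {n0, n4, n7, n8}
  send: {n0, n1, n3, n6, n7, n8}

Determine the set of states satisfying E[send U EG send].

EG send: greatest fixpoint, start Z0 = {n0, n1, n3, n6, n7, n8}, keep only states in Sat with some successor in Z. Z1 = {n0, n1, n3, n7}; Z2 = {n0, n1, n3}; fixed.
Sat(EG send) = {n0, n1, n3}
E[send U EG send]: least fixpoint, start Z0 = Sat(EG send) = {n0, n1, n3}, add states in Sat(send) with some successor in Z. Already a fixed point.
Sat(E[send U EG send]) = {n0, n1, n3}

{n0, n1, n3}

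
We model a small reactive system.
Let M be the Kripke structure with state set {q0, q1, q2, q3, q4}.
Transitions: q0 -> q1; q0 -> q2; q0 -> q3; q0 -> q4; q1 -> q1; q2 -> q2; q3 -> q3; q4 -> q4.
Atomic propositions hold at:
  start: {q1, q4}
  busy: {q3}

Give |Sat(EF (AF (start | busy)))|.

4

Sat(start | busy) = {q1, q3, q4}
AF (start | busy): least fixpoint, start Z0 = {q1, q3, q4}, add states with every successor in Z. Already a fixed point.
Sat(AF (start | busy)) = {q1, q3, q4}
EF (AF (start | busy)): least fixpoint, start Z0 = {q1, q3, q4}, add states with some successor in Z. Z1 = {q0, q1, q3, q4}; fixed.
Sat(EF (AF (start | busy))) = {q0, q1, q3, q4}
|Sat(EF (AF (start | busy)))| = |{q0, q1, q3, q4}| = 4.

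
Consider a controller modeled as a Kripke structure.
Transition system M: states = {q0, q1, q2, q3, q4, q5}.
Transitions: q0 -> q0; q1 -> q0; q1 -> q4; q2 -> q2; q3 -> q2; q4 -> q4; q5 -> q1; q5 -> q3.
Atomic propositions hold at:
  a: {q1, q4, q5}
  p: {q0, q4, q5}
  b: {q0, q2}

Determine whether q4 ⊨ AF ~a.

No

Sat(~a) = {q0, q2, q3}
AF ~a: least fixpoint, start Z0 = {q0, q2, q3}, add states with every successor in Z. Already a fixed point.
Sat(AF ~a) = {q0, q2, q3}
q4 ∉ Sat(AF ~a) = {q0, q2, q3}, so the formula does not hold at q4.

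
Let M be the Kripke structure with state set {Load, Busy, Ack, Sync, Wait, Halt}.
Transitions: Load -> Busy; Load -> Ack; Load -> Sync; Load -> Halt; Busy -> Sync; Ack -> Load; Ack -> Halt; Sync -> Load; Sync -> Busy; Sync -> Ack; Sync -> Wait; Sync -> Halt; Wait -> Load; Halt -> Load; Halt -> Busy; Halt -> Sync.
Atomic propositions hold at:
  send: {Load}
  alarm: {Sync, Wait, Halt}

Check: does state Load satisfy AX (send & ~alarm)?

No

Sat(~alarm) = {Load, Busy, Ack}
Sat(send & ~alarm) = {Load}
Sat(AX (send & ~alarm)) = {s : every successor in {Load}} = {Wait}
Load ∉ Sat(AX (send & ~alarm)) = {Wait}, so the formula does not hold at Load.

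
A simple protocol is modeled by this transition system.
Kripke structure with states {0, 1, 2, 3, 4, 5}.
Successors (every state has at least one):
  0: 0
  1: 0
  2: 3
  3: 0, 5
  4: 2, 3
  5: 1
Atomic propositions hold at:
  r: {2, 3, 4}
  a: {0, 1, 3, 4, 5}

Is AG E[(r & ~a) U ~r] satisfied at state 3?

No

Sat(~a) = {2}
Sat(r & ~a) = {2}
Sat(~r) = {0, 1, 5}
E[(r & ~a) U ~r]: least fixpoint, start Z0 = Sat(~r) = {0, 1, 5}, add states in Sat(r & ~a) with some successor in Z. Already a fixed point.
Sat(E[(r & ~a) U ~r]) = {0, 1, 5}
AG E[(r & ~a) U ~r]: greatest fixpoint, start Z0 = {0, 1, 5}, keep only states in Sat with every successor in Z. Already a fixed point.
Sat(AG E[(r & ~a) U ~r]) = {0, 1, 5}
3 ∉ Sat(AG E[(r & ~a) U ~r]) = {0, 1, 5}, so the formula does not hold at 3.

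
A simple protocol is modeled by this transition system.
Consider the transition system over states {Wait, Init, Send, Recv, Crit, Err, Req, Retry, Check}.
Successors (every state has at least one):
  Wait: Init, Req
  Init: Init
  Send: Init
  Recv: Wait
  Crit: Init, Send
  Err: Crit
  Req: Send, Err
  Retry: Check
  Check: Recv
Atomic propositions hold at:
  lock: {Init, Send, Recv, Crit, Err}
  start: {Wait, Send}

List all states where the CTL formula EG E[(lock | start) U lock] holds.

{Wait, Init, Send, Recv, Crit, Err}

Sat(lock | start) = {Wait, Init, Send, Recv, Crit, Err}
E[(lock | start) U lock]: least fixpoint, start Z0 = Sat(lock) = {Init, Send, Recv, Crit, Err}, add states in Sat(lock | start) with some successor in Z. Z1 = {Wait, Init, Send, Recv, Crit, Err}; fixed.
Sat(E[(lock | start) U lock]) = {Wait, Init, Send, Recv, Crit, Err}
EG E[(lock | start) U lock]: greatest fixpoint, start Z0 = {Wait, Init, Send, Recv, Crit, Err}, keep only states in Sat with some successor in Z. Already a fixed point.
Sat(EG E[(lock | start) U lock]) = {Wait, Init, Send, Recv, Crit, Err}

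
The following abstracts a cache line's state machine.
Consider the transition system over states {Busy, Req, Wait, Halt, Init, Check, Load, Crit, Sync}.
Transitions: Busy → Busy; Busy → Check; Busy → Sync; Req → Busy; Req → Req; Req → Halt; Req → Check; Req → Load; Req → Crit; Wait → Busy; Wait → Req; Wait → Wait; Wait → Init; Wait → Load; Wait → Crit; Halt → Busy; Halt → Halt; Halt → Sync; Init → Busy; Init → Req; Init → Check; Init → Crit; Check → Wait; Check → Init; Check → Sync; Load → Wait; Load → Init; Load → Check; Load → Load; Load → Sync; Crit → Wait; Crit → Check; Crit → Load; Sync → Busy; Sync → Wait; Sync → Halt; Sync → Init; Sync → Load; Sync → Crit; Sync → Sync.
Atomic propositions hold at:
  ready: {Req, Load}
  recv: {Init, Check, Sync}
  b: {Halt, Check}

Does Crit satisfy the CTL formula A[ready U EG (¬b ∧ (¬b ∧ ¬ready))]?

Yes

Sat(¬b) = {Busy, Req, Wait, Init, Load, Crit, Sync}
Sat(¬ready) = {Busy, Wait, Halt, Init, Check, Crit, Sync}
Sat(¬b ∧ ¬ready) = {Busy, Wait, Init, Crit, Sync}
Sat(¬b ∧ (¬b ∧ ¬ready)) = {Busy, Wait, Init, Crit, Sync}
EG (¬b ∧ (¬b ∧ ¬ready)): greatest fixpoint, start Z0 = {Busy, Wait, Init, Crit, Sync}, keep only states in Sat with some successor in Z. Already a fixed point.
Sat(EG (¬b ∧ (¬b ∧ ¬ready))) = {Busy, Wait, Init, Crit, Sync}
A[ready U EG (¬b ∧ (¬b ∧ ¬ready))]: least fixpoint, start Z0 = Sat(EG (¬b ∧ (¬b ∧ ¬ready))) = {Busy, Wait, Init, Crit, Sync}, add states in Sat(ready) with every successor in Z. Already a fixed point.
Sat(A[ready U EG (¬b ∧ (¬b ∧ ¬ready))]) = {Busy, Wait, Init, Crit, Sync}
Crit ∈ Sat(A[ready U EG (¬b ∧ (¬b ∧ ¬ready))]) = {Busy, Wait, Init, Crit, Sync}, so the formula holds at Crit.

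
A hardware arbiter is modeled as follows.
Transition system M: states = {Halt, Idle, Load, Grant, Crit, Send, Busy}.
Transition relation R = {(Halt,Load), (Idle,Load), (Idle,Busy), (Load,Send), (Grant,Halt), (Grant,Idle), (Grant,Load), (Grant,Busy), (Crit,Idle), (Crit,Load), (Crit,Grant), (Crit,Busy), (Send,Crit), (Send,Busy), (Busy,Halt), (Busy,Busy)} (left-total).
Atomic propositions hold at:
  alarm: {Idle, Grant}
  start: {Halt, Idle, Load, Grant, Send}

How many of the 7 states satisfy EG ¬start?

Sat(¬start) = {Crit, Busy}
EG ¬start: greatest fixpoint, start Z0 = {Crit, Busy}, keep only states in Sat with some successor in Z. Already a fixed point.
Sat(EG ¬start) = {Crit, Busy}
|Sat(EG ¬start)| = |{Crit, Busy}| = 2.

2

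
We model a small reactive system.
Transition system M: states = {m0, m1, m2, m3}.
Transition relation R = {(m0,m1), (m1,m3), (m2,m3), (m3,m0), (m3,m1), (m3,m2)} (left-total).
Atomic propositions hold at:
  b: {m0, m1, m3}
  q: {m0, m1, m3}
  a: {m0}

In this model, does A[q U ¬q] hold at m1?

No

Sat(¬q) = {m2}
A[q U ¬q]: least fixpoint, start Z0 = Sat(¬q) = {m2}, add states in Sat(q) with every successor in Z. Already a fixed point.
Sat(A[q U ¬q]) = {m2}
m1 ∉ Sat(A[q U ¬q]) = {m2}, so the formula does not hold at m1.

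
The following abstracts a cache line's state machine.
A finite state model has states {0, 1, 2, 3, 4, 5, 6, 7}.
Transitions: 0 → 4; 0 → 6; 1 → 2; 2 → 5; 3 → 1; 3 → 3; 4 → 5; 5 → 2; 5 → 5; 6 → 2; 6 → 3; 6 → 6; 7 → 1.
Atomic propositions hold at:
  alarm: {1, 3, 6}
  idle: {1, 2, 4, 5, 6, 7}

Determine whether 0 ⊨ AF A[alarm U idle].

Yes

A[alarm U idle]: least fixpoint, start Z0 = Sat(idle) = {1, 2, 4, 5, 6, 7}, add states in Sat(alarm) with every successor in Z. Already a fixed point.
Sat(A[alarm U idle]) = {1, 2, 4, 5, 6, 7}
AF A[alarm U idle]: least fixpoint, start Z0 = {1, 2, 4, 5, 6, 7}, add states with every successor in Z. Z1 = {0, 1, 2, 4, 5, 6, 7}; fixed.
Sat(AF A[alarm U idle]) = {0, 1, 2, 4, 5, 6, 7}
0 ∈ Sat(AF A[alarm U idle]) = {0, 1, 2, 4, 5, 6, 7}, so the formula holds at 0.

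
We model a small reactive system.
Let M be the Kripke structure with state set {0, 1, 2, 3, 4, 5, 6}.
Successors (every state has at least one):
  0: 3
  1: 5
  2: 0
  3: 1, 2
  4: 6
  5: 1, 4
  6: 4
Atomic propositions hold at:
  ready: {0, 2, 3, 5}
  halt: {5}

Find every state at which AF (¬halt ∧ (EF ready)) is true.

Sat(¬halt) = {0, 1, 2, 3, 4, 6}
EF ready: least fixpoint, start Z0 = {0, 2, 3, 5}, add states with some successor in Z. Z1 = {0, 1, 2, 3, 5}; fixed.
Sat(EF ready) = {0, 1, 2, 3, 5}
Sat(¬halt ∧ (EF ready)) = {0, 1, 2, 3}
AF (¬halt ∧ (EF ready)): least fixpoint, start Z0 = {0, 1, 2, 3}, add states with every successor in Z. Already a fixed point.
Sat(AF (¬halt ∧ (EF ready))) = {0, 1, 2, 3}

{0, 1, 2, 3}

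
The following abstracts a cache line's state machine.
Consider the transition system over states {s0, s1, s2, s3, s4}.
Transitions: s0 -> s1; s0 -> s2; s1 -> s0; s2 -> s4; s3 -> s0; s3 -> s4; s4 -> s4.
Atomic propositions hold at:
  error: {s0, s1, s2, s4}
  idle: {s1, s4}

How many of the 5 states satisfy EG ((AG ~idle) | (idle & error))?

1

Sat(~idle) = {s0, s2, s3}
AG ~idle: greatest fixpoint, start Z0 = {s0, s2, s3}, keep only states in Sat with every successor in Z. Z1 = ∅; fixed.
Sat(AG ~idle) = ∅
Sat(idle & error) = {s1, s4}
Sat((AG ~idle) | (idle & error)) = {s1, s4}
EG ((AG ~idle) | (idle & error)): greatest fixpoint, start Z0 = {s1, s4}, keep only states in Sat with some successor in Z. Z1 = {s4}; fixed.
Sat(EG ((AG ~idle) | (idle & error))) = {s4}
|Sat(EG ((AG ~idle) | (idle & error)))| = |{s4}| = 1.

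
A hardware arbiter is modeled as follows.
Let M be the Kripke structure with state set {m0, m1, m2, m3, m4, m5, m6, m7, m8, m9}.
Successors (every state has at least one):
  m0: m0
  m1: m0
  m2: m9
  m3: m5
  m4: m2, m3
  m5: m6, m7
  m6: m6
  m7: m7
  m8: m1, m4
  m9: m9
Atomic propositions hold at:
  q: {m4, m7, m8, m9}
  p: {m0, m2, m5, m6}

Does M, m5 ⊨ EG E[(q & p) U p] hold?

Sat(q & p) = ∅
E[(q & p) U p]: least fixpoint, start Z0 = Sat(p) = {m0, m2, m5, m6}, add states in Sat(q & p) with some successor in Z. Already a fixed point.
Sat(E[(q & p) U p]) = {m0, m2, m5, m6}
EG E[(q & p) U p]: greatest fixpoint, start Z0 = {m0, m2, m5, m6}, keep only states in Sat with some successor in Z. Z1 = {m0, m5, m6}; fixed.
Sat(EG E[(q & p) U p]) = {m0, m5, m6}
m5 ∈ Sat(EG E[(q & p) U p]) = {m0, m5, m6}, so the formula holds at m5.

Yes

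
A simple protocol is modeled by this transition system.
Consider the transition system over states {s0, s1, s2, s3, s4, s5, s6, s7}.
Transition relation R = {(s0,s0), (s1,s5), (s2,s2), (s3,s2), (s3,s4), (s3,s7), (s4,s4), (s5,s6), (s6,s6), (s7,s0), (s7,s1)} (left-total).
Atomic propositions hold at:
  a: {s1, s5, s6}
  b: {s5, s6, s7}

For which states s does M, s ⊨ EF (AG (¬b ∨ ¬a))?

{s0, s2, s3, s4, s7}

Sat(¬b) = {s0, s1, s2, s3, s4}
Sat(¬a) = {s0, s2, s3, s4, s7}
Sat(¬b ∨ ¬a) = {s0, s1, s2, s3, s4, s7}
AG (¬b ∨ ¬a): greatest fixpoint, start Z0 = {s0, s1, s2, s3, s4, s7}, keep only states in Sat with every successor in Z. Z1 = {s0, s2, s3, s4, s7}; Z2 = {s0, s2, s3, s4}; Z3 = {s0, s2, s4}; fixed.
Sat(AG (¬b ∨ ¬a)) = {s0, s2, s4}
EF (AG (¬b ∨ ¬a)): least fixpoint, start Z0 = {s0, s2, s4}, add states with some successor in Z. Z1 = {s0, s2, s3, s4, s7}; fixed.
Sat(EF (AG (¬b ∨ ¬a))) = {s0, s2, s3, s4, s7}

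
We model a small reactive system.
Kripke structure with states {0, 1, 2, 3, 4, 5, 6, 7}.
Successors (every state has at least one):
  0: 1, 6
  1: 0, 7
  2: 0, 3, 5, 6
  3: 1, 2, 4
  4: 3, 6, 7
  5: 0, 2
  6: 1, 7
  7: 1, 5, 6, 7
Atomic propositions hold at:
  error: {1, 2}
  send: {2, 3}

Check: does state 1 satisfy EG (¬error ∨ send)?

No

Sat(¬error) = {0, 3, 4, 5, 6, 7}
Sat(¬error ∨ send) = {0, 2, 3, 4, 5, 6, 7}
EG (¬error ∨ send): greatest fixpoint, start Z0 = {0, 2, 3, 4, 5, 6, 7}, keep only states in Sat with some successor in Z. Already a fixed point.
Sat(EG (¬error ∨ send)) = {0, 2, 3, 4, 5, 6, 7}
1 ∉ Sat(EG (¬error ∨ send)) = {0, 2, 3, 4, 5, 6, 7}, so the formula does not hold at 1.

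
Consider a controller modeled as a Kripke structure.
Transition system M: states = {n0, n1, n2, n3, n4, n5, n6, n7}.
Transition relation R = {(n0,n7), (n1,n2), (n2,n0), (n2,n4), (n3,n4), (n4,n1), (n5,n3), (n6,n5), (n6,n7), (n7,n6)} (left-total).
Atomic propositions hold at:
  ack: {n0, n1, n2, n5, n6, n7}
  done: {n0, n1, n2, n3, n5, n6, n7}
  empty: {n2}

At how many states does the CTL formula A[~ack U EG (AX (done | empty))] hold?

Sat(~ack) = {n3, n4}
Sat(done | empty) = {n0, n1, n2, n3, n5, n6, n7}
Sat(AX (done | empty)) = {s : every successor in {n0, n1, n2, n3, n5, n6, n7}} = {n0, n1, n4, n5, n6, n7}
EG (AX (done | empty)): greatest fixpoint, start Z0 = {n0, n1, n4, n5, n6, n7}, keep only states in Sat with some successor in Z. Z1 = {n0, n4, n6, n7}; Z2 = {n0, n6, n7}; fixed.
Sat(EG (AX (done | empty))) = {n0, n6, n7}
A[~ack U EG (AX (done | empty))]: least fixpoint, start Z0 = Sat(EG (AX (done | empty))) = {n0, n6, n7}, add states in Sat(~ack) with every successor in Z. Already a fixed point.
Sat(A[~ack U EG (AX (done | empty))]) = {n0, n6, n7}
|Sat(A[~ack U EG (AX (done | empty))])| = |{n0, n6, n7}| = 3.

3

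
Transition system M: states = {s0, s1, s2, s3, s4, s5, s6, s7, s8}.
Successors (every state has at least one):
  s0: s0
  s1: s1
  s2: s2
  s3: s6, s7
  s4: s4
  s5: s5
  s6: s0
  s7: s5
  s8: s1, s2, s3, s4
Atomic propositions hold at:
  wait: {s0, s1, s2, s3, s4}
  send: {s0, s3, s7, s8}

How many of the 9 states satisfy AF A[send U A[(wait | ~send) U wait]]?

Sat(~send) = {s1, s2, s4, s5, s6}
Sat(wait | ~send) = {s0, s1, s2, s3, s4, s5, s6}
A[(wait | ~send) U wait]: least fixpoint, start Z0 = Sat(wait) = {s0, s1, s2, s3, s4}, add states in Sat(wait | ~send) with every successor in Z. Z1 = {s0, s1, s2, s3, s4, s6}; fixed.
Sat(A[(wait | ~send) U wait]) = {s0, s1, s2, s3, s4, s6}
A[send U A[(wait | ~send) U wait]]: least fixpoint, start Z0 = Sat(A[(wait | ~send) U wait]) = {s0, s1, s2, s3, s4, s6}, add states in Sat(send) with every successor in Z. Z1 = {s0, s1, s2, s3, s4, s6, s8}; fixed.
Sat(A[send U A[(wait | ~send) U wait]]) = {s0, s1, s2, s3, s4, s6, s8}
AF A[send U A[(wait | ~send) U wait]]: least fixpoint, start Z0 = {s0, s1, s2, s3, s4, s6, s8}, add states with every successor in Z. Already a fixed point.
Sat(AF A[send U A[(wait | ~send) U wait]]) = {s0, s1, s2, s3, s4, s6, s8}
|Sat(AF A[send U A[(wait | ~send) U wait]])| = |{s0, s1, s2, s3, s4, s6, s8}| = 7.

7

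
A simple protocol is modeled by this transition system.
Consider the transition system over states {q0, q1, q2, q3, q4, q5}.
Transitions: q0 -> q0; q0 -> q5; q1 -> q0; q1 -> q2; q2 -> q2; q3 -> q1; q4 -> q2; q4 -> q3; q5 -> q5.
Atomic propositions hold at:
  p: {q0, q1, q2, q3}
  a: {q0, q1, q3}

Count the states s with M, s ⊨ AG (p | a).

1

Sat(p | a) = {q0, q1, q2, q3}
AG (p | a): greatest fixpoint, start Z0 = {q0, q1, q2, q3}, keep only states in Sat with every successor in Z. Z1 = {q1, q2, q3}; Z2 = {q2, q3}; Z3 = {q2}; fixed.
Sat(AG (p | a)) = {q2}
|Sat(AG (p | a))| = |{q2}| = 1.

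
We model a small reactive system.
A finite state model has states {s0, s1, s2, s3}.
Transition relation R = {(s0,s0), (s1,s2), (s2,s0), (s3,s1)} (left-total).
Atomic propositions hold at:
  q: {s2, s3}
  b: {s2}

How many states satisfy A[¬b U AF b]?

3

Sat(¬b) = {s0, s1, s3}
AF b: least fixpoint, start Z0 = {s2}, add states with every successor in Z. Z1 = {s1, s2}; Z2 = {s1, s2, s3}; fixed.
Sat(AF b) = {s1, s2, s3}
A[¬b U AF b]: least fixpoint, start Z0 = Sat(AF b) = {s1, s2, s3}, add states in Sat(¬b) with every successor in Z. Already a fixed point.
Sat(A[¬b U AF b]) = {s1, s2, s3}
|Sat(A[¬b U AF b])| = |{s1, s2, s3}| = 3.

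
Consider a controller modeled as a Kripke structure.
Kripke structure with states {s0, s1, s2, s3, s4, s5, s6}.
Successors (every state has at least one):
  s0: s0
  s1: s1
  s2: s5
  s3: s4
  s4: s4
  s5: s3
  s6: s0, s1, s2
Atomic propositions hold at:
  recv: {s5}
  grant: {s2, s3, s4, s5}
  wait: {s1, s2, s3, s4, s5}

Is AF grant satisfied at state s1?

No

AF grant: least fixpoint, start Z0 = {s2, s3, s4, s5}, add states with every successor in Z. Already a fixed point.
Sat(AF grant) = {s2, s3, s4, s5}
s1 ∉ Sat(AF grant) = {s2, s3, s4, s5}, so the formula does not hold at s1.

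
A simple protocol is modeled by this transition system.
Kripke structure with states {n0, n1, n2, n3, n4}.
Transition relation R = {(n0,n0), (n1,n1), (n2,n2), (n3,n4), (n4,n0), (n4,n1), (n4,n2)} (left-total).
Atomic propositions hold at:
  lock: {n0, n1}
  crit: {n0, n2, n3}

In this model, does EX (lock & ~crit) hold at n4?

Sat(~crit) = {n1, n4}
Sat(lock & ~crit) = {n1}
Sat(EX (lock & ~crit)) = {s : some successor in {n1}} = {n1, n4}
n4 ∈ Sat(EX (lock & ~crit)) = {n1, n4}, so the formula holds at n4.

Yes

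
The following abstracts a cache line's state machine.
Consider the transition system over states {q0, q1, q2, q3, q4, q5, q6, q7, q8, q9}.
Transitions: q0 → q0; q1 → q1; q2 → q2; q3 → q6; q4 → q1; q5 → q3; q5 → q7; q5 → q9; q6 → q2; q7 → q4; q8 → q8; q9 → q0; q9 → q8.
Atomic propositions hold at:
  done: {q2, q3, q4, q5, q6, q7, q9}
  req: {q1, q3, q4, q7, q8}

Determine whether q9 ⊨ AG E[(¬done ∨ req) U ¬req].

Sat(¬done) = {q0, q1, q8}
Sat(¬done ∨ req) = {q0, q1, q3, q4, q7, q8}
Sat(¬req) = {q0, q2, q5, q6, q9}
E[(¬done ∨ req) U ¬req]: least fixpoint, start Z0 = Sat(¬req) = {q0, q2, q5, q6, q9}, add states in Sat(¬done ∨ req) with some successor in Z. Z1 = {q0, q2, q3, q5, q6, q9}; fixed.
Sat(E[(¬done ∨ req) U ¬req]) = {q0, q2, q3, q5, q6, q9}
AG E[(¬done ∨ req) U ¬req]: greatest fixpoint, start Z0 = {q0, q2, q3, q5, q6, q9}, keep only states in Sat with every successor in Z. Z1 = {q0, q2, q3, q6}; fixed.
Sat(AG E[(¬done ∨ req) U ¬req]) = {q0, q2, q3, q6}
q9 ∉ Sat(AG E[(¬done ∨ req) U ¬req]) = {q0, q2, q3, q6}, so the formula does not hold at q9.

No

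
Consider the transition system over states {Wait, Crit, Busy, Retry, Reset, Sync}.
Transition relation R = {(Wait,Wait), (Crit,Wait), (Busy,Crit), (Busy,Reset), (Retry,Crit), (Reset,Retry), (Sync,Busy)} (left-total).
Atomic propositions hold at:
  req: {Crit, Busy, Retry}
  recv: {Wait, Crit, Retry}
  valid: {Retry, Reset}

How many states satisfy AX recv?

Sat(AX recv) = {s : every successor in {Wait, Crit, Retry}} = {Wait, Crit, Retry, Reset}
|Sat(AX recv)| = |{Wait, Crit, Retry, Reset}| = 4.

4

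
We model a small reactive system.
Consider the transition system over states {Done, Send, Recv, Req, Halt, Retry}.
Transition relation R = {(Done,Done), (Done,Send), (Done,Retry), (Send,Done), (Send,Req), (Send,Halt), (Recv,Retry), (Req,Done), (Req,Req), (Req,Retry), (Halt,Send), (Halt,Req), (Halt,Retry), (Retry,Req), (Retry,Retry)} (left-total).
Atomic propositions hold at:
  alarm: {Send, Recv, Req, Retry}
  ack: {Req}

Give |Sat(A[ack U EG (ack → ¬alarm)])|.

Sat(¬alarm) = {Done, Halt}
Sat(ack → ¬alarm) = {Done, Send, Recv, Halt, Retry}
EG (ack → ¬alarm): greatest fixpoint, start Z0 = {Done, Send, Recv, Halt, Retry}, keep only states in Sat with some successor in Z. Already a fixed point.
Sat(EG (ack → ¬alarm)) = {Done, Send, Recv, Halt, Retry}
A[ack U EG (ack → ¬alarm)]: least fixpoint, start Z0 = Sat(EG (ack → ¬alarm)) = {Done, Send, Recv, Halt, Retry}, add states in Sat(ack) with every successor in Z. Already a fixed point.
Sat(A[ack U EG (ack → ¬alarm)]) = {Done, Send, Recv, Halt, Retry}
|Sat(A[ack U EG (ack → ¬alarm)])| = |{Done, Send, Recv, Halt, Retry}| = 5.

5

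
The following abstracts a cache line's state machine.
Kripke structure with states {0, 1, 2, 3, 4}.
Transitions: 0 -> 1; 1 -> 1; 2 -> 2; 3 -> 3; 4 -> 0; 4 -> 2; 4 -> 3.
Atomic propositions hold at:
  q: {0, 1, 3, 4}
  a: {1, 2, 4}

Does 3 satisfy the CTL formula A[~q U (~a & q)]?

Yes

Sat(~q) = {2}
Sat(~a) = {0, 3}
Sat(~a & q) = {0, 3}
A[~q U (~a & q)]: least fixpoint, start Z0 = Sat((~a & q)) = {0, 3}, add states in Sat(~q) with every successor in Z. Already a fixed point.
Sat(A[~q U (~a & q)]) = {0, 3}
3 ∈ Sat(A[~q U (~a & q)]) = {0, 3}, so the formula holds at 3.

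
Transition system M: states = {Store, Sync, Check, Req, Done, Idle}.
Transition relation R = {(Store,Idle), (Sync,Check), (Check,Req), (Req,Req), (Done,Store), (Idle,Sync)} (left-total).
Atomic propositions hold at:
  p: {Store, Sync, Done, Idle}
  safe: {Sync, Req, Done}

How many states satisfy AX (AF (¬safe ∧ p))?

2

Sat(¬safe) = {Store, Check, Idle}
Sat(¬safe ∧ p) = {Store, Idle}
AF (¬safe ∧ p): least fixpoint, start Z0 = {Store, Idle}, add states with every successor in Z. Z1 = {Store, Done, Idle}; fixed.
Sat(AF (¬safe ∧ p)) = {Store, Done, Idle}
Sat(AX (AF (¬safe ∧ p))) = {s : every successor in {Store, Done, Idle}} = {Store, Done}
|Sat(AX (AF (¬safe ∧ p)))| = |{Store, Done}| = 2.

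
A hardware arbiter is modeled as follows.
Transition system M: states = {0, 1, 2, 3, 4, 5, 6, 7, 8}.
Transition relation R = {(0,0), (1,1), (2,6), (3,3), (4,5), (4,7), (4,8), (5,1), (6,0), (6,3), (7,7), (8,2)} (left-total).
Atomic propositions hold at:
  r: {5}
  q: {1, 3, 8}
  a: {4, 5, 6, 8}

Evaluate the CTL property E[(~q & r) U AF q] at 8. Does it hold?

Sat(~q) = {0, 2, 4, 5, 6, 7}
Sat(~q & r) = {5}
AF q: least fixpoint, start Z0 = {1, 3, 8}, add states with every successor in Z. Z1 = {1, 3, 5, 8}; fixed.
Sat(AF q) = {1, 3, 5, 8}
E[(~q & r) U AF q]: least fixpoint, start Z0 = Sat(AF q) = {1, 3, 5, 8}, add states in Sat(~q & r) with some successor in Z. Already a fixed point.
Sat(E[(~q & r) U AF q]) = {1, 3, 5, 8}
8 ∈ Sat(E[(~q & r) U AF q]) = {1, 3, 5, 8}, so the formula holds at 8.

Yes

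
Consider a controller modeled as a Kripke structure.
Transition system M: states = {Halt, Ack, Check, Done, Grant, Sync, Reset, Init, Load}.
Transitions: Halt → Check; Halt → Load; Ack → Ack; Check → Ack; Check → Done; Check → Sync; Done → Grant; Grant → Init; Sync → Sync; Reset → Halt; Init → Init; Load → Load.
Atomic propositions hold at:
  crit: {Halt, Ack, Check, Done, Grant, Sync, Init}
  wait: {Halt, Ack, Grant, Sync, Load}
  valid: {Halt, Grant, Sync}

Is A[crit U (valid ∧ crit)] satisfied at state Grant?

Yes

Sat(valid ∧ crit) = {Halt, Grant, Sync}
A[crit U (valid ∧ crit)]: least fixpoint, start Z0 = Sat((valid ∧ crit)) = {Halt, Grant, Sync}, add states in Sat(crit) with every successor in Z. Z1 = {Halt, Done, Grant, Sync}; fixed.
Sat(A[crit U (valid ∧ crit)]) = {Halt, Done, Grant, Sync}
Grant ∈ Sat(A[crit U (valid ∧ crit)]) = {Halt, Done, Grant, Sync}, so the formula holds at Grant.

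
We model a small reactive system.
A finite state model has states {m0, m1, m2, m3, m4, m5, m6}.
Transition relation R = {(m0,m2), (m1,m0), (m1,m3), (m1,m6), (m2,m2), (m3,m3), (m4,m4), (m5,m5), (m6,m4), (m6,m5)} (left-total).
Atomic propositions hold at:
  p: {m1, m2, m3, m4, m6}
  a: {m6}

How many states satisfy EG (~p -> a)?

Sat(~p) = {m0, m5}
Sat(~p -> a) = {m1, m2, m3, m4, m6}
EG (~p -> a): greatest fixpoint, start Z0 = {m1, m2, m3, m4, m6}, keep only states in Sat with some successor in Z. Already a fixed point.
Sat(EG (~p -> a)) = {m1, m2, m3, m4, m6}
|Sat(EG (~p -> a))| = |{m1, m2, m3, m4, m6}| = 5.

5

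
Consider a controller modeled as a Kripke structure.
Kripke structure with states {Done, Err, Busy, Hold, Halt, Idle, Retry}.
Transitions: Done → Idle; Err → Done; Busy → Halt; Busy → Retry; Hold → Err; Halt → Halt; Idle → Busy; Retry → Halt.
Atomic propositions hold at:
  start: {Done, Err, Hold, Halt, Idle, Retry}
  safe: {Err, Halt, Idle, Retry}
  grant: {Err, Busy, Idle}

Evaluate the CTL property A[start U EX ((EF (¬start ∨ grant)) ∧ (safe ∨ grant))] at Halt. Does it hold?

Sat(¬start) = {Busy}
Sat(¬start ∨ grant) = {Err, Busy, Idle}
EF (¬start ∨ grant): least fixpoint, start Z0 = {Err, Busy, Idle}, add states with some successor in Z. Z1 = {Done, Err, Busy, Hold, Idle}; fixed.
Sat(EF (¬start ∨ grant)) = {Done, Err, Busy, Hold, Idle}
Sat(safe ∨ grant) = {Err, Busy, Halt, Idle, Retry}
Sat((EF (¬start ∨ grant)) ∧ (safe ∨ grant)) = {Err, Busy, Idle}
Sat(EX ((EF (¬start ∨ grant)) ∧ (safe ∨ grant))) = {s : some successor in {Err, Busy, Idle}} = {Done, Hold, Idle}
A[start U EX ((EF (¬start ∨ grant)) ∧ (safe ∨ grant))]: least fixpoint, start Z0 = Sat(EX ((EF (¬start ∨ grant)) ∧ (safe ∨ grant))) = {Done, Hold, Idle}, add states in Sat(start) with every successor in Z. Z1 = {Done, Err, Hold, Idle}; fixed.
Sat(A[start U EX ((EF (¬start ∨ grant)) ∧ (safe ∨ grant))]) = {Done, Err, Hold, Idle}
Halt ∉ Sat(A[start U EX ((EF (¬start ∨ grant)) ∧ (safe ∨ grant))]) = {Done, Err, Hold, Idle}, so the formula does not hold at Halt.

No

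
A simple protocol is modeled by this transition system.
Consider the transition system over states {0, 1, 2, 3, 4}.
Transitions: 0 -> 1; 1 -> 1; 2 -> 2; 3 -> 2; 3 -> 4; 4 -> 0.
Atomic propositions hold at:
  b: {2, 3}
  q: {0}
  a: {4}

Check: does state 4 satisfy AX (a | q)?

Sat(a | q) = {0, 4}
Sat(AX (a | q)) = {s : every successor in {0, 4}} = {4}
4 ∈ Sat(AX (a | q)) = {4}, so the formula holds at 4.

Yes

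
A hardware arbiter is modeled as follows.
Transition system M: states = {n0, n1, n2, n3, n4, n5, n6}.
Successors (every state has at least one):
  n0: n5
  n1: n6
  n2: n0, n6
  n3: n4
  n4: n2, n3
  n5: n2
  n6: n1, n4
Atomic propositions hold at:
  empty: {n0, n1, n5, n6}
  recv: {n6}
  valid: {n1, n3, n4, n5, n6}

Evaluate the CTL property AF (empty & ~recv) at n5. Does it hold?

Yes

Sat(~recv) = {n0, n1, n2, n3, n4, n5}
Sat(empty & ~recv) = {n0, n1, n5}
AF (empty & ~recv): least fixpoint, start Z0 = {n0, n1, n5}, add states with every successor in Z. Already a fixed point.
Sat(AF (empty & ~recv)) = {n0, n1, n5}
n5 ∈ Sat(AF (empty & ~recv)) = {n0, n1, n5}, so the formula holds at n5.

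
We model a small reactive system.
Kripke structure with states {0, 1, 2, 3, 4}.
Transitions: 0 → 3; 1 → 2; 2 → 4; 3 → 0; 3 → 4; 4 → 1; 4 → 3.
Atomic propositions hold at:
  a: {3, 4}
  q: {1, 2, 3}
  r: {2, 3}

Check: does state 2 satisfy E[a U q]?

Yes

E[a U q]: least fixpoint, start Z0 = Sat(q) = {1, 2, 3}, add states in Sat(a) with some successor in Z. Z1 = {1, 2, 3, 4}; fixed.
Sat(E[a U q]) = {1, 2, 3, 4}
2 ∈ Sat(E[a U q]) = {1, 2, 3, 4}, so the formula holds at 2.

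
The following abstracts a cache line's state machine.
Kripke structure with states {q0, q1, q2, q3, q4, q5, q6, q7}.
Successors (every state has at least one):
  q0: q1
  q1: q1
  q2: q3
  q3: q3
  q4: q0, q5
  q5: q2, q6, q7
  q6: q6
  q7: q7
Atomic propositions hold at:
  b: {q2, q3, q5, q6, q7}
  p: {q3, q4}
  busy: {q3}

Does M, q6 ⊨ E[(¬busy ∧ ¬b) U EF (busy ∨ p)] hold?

No

Sat(¬busy) = {q0, q1, q2, q4, q5, q6, q7}
Sat(¬b) = {q0, q1, q4}
Sat(¬busy ∧ ¬b) = {q0, q1, q4}
Sat(busy ∨ p) = {q3, q4}
EF (busy ∨ p): least fixpoint, start Z0 = {q3, q4}, add states with some successor in Z. Z1 = {q2, q3, q4}; Z2 = {q2, q3, q4, q5}; fixed.
Sat(EF (busy ∨ p)) = {q2, q3, q4, q5}
E[(¬busy ∧ ¬b) U EF (busy ∨ p)]: least fixpoint, start Z0 = Sat(EF (busy ∨ p)) = {q2, q3, q4, q5}, add states in Sat(¬busy ∧ ¬b) with some successor in Z. Already a fixed point.
Sat(E[(¬busy ∧ ¬b) U EF (busy ∨ p)]) = {q2, q3, q4, q5}
q6 ∉ Sat(E[(¬busy ∧ ¬b) U EF (busy ∨ p)]) = {q2, q3, q4, q5}, so the formula does not hold at q6.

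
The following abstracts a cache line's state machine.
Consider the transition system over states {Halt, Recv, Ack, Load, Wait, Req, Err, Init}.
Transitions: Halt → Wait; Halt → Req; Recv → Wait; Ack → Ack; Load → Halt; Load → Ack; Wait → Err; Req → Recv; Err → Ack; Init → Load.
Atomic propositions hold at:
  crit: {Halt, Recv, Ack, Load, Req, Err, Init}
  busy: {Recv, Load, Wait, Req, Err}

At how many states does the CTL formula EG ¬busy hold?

1

Sat(¬busy) = {Halt, Ack, Init}
EG ¬busy: greatest fixpoint, start Z0 = {Halt, Ack, Init}, keep only states in Sat with some successor in Z. Z1 = {Ack}; fixed.
Sat(EG ¬busy) = {Ack}
|Sat(EG ¬busy)| = |{Ack}| = 1.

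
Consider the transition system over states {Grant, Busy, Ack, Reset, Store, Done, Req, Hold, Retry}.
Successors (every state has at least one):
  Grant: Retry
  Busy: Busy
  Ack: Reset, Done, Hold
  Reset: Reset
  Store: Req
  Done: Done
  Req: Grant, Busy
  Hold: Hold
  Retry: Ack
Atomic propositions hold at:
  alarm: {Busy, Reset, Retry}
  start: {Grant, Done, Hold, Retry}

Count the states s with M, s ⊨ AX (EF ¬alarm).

5

Sat(¬alarm) = {Grant, Ack, Store, Done, Req, Hold}
EF ¬alarm: least fixpoint, start Z0 = {Grant, Ack, Store, Done, Req, Hold}, add states with some successor in Z. Z1 = {Grant, Ack, Store, Done, Req, Hold, Retry}; fixed.
Sat(EF ¬alarm) = {Grant, Ack, Store, Done, Req, Hold, Retry}
Sat(AX (EF ¬alarm)) = {s : every successor in {Grant, Ack, Store, Done, Req, Hold, Retry}} = {Grant, Store, Done, Hold, Retry}
|Sat(AX (EF ¬alarm))| = |{Grant, Store, Done, Hold, Retry}| = 5.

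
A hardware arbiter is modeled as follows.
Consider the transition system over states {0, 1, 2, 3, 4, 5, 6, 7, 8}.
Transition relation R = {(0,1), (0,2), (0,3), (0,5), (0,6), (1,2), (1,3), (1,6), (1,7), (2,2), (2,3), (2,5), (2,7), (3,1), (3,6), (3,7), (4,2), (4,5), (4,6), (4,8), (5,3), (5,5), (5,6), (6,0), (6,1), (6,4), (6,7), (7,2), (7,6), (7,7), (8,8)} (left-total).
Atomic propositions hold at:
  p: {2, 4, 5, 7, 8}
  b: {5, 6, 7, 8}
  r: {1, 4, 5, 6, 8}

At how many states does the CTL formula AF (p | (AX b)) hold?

5

Sat(AX b) = {s : every successor in {5, 6, 7, 8}} = {8}
Sat(p | (AX b)) = {2, 4, 5, 7, 8}
AF (p | (AX b)): least fixpoint, start Z0 = {2, 4, 5, 7, 8}, add states with every successor in Z. Already a fixed point.
Sat(AF (p | (AX b))) = {2, 4, 5, 7, 8}
|Sat(AF (p | (AX b)))| = |{2, 4, 5, 7, 8}| = 5.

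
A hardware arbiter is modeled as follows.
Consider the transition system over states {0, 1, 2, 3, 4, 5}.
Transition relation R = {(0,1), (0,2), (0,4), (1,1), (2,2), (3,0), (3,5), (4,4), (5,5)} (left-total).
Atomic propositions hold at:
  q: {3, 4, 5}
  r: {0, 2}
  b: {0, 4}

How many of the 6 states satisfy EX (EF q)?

4

EF q: least fixpoint, start Z0 = {3, 4, 5}, add states with some successor in Z. Z1 = {0, 3, 4, 5}; fixed.
Sat(EF q) = {0, 3, 4, 5}
Sat(EX (EF q)) = {s : some successor in {0, 3, 4, 5}} = {0, 3, 4, 5}
|Sat(EX (EF q))| = |{0, 3, 4, 5}| = 4.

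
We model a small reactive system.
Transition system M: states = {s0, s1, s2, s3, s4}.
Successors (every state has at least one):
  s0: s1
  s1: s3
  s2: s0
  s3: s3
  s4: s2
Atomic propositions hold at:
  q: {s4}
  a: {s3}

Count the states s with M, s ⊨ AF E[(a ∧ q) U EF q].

1

Sat(a ∧ q) = ∅
EF q: least fixpoint, start Z0 = {s4}, add states with some successor in Z. Already a fixed point.
Sat(EF q) = {s4}
E[(a ∧ q) U EF q]: least fixpoint, start Z0 = Sat(EF q) = {s4}, add states in Sat(a ∧ q) with some successor in Z. Already a fixed point.
Sat(E[(a ∧ q) U EF q]) = {s4}
AF E[(a ∧ q) U EF q]: least fixpoint, start Z0 = {s4}, add states with every successor in Z. Already a fixed point.
Sat(AF E[(a ∧ q) U EF q]) = {s4}
|Sat(AF E[(a ∧ q) U EF q])| = |{s4}| = 1.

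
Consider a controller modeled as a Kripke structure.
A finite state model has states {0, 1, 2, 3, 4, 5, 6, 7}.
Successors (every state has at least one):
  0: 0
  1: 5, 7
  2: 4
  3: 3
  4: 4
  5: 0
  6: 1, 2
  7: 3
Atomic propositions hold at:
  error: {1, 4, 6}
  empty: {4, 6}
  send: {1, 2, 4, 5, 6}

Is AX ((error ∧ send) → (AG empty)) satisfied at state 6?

No

Sat(error ∧ send) = {1, 4, 6}
AG empty: greatest fixpoint, start Z0 = {4, 6}, keep only states in Sat with every successor in Z. Z1 = {4}; fixed.
Sat(AG empty) = {4}
Sat((error ∧ send) → (AG empty)) = {0, 2, 3, 4, 5, 7}
Sat(AX ((error ∧ send) → (AG empty))) = {s : every successor in {0, 2, 3, 4, 5, 7}} = {0, 1, 2, 3, 4, 5, 7}
6 ∉ Sat(AX ((error ∧ send) → (AG empty))) = {0, 1, 2, 3, 4, 5, 7}, so the formula does not hold at 6.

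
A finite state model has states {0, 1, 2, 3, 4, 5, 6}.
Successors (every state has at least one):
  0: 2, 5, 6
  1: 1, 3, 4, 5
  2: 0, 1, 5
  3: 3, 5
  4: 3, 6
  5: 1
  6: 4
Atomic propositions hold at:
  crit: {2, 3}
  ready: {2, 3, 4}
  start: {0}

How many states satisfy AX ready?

1

Sat(AX ready) = {s : every successor in {2, 3, 4}} = {6}
|Sat(AX ready)| = |{6}| = 1.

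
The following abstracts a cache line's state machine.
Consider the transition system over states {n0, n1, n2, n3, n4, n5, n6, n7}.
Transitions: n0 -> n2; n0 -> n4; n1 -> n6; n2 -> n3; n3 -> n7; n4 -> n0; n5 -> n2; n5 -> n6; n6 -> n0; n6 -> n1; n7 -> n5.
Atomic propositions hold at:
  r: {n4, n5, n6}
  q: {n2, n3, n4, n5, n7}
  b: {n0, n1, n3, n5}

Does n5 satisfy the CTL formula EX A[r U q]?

A[r U q]: least fixpoint, start Z0 = Sat(q) = {n2, n3, n4, n5, n7}, add states in Sat(r) with every successor in Z. Already a fixed point.
Sat(A[r U q]) = {n2, n3, n4, n5, n7}
Sat(EX A[r U q]) = {s : some successor in {n2, n3, n4, n5, n7}} = {n0, n2, n3, n5, n7}
n5 ∈ Sat(EX A[r U q]) = {n0, n2, n3, n5, n7}, so the formula holds at n5.

Yes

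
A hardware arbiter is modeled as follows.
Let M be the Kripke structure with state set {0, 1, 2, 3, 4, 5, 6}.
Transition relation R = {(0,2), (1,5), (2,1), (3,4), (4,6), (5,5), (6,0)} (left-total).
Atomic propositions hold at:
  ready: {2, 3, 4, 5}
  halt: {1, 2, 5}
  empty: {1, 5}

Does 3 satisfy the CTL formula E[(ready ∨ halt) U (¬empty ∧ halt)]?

Sat(ready ∨ halt) = {1, 2, 3, 4, 5}
Sat(¬empty) = {0, 2, 3, 4, 6}
Sat(¬empty ∧ halt) = {2}
E[(ready ∨ halt) U (¬empty ∧ halt)]: least fixpoint, start Z0 = Sat((¬empty ∧ halt)) = {2}, add states in Sat(ready ∨ halt) with some successor in Z. Already a fixed point.
Sat(E[(ready ∨ halt) U (¬empty ∧ halt)]) = {2}
3 ∉ Sat(E[(ready ∨ halt) U (¬empty ∧ halt)]) = {2}, so the formula does not hold at 3.

No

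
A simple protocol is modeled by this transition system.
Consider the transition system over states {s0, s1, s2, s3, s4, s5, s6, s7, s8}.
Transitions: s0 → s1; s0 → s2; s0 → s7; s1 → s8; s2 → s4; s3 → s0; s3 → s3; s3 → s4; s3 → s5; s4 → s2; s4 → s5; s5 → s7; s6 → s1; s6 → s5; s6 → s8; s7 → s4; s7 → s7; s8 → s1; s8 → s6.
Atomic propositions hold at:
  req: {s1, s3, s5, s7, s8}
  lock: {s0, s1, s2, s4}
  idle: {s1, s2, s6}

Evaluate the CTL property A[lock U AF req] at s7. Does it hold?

Yes

AF req: least fixpoint, start Z0 = {s1, s3, s5, s7, s8}, add states with every successor in Z. Z1 = {s1, s3, s5, s6, s7, s8}; fixed.
Sat(AF req) = {s1, s3, s5, s6, s7, s8}
A[lock U AF req]: least fixpoint, start Z0 = Sat(AF req) = {s1, s3, s5, s6, s7, s8}, add states in Sat(lock) with every successor in Z. Already a fixed point.
Sat(A[lock U AF req]) = {s1, s3, s5, s6, s7, s8}
s7 ∈ Sat(A[lock U AF req]) = {s1, s3, s5, s6, s7, s8}, so the formula holds at s7.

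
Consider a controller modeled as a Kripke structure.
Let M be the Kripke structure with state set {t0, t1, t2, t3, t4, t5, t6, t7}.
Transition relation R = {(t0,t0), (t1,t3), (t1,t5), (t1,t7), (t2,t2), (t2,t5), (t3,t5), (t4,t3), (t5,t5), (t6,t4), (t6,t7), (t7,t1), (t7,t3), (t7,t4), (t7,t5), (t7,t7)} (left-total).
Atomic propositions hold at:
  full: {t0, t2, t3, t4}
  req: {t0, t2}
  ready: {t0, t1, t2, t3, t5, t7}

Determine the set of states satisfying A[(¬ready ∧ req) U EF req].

Sat(¬ready) = {t4, t6}
Sat(¬ready ∧ req) = ∅
EF req: least fixpoint, start Z0 = {t0, t2}, add states with some successor in Z. Already a fixed point.
Sat(EF req) = {t0, t2}
A[(¬ready ∧ req) U EF req]: least fixpoint, start Z0 = Sat(EF req) = {t0, t2}, add states in Sat(¬ready ∧ req) with every successor in Z. Already a fixed point.
Sat(A[(¬ready ∧ req) U EF req]) = {t0, t2}

{t0, t2}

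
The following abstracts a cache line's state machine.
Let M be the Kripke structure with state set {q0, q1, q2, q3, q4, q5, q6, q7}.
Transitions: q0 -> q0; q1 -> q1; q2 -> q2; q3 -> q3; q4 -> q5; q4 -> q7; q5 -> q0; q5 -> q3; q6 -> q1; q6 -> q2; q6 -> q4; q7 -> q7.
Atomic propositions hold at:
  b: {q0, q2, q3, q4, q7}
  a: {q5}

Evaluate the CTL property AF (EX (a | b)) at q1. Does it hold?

No

Sat(a | b) = {q0, q2, q3, q4, q5, q7}
Sat(EX (a | b)) = {s : some successor in {q0, q2, q3, q4, q5, q7}} = {q0, q2, q3, q4, q5, q6, q7}
AF (EX (a | b)): least fixpoint, start Z0 = {q0, q2, q3, q4, q5, q6, q7}, add states with every successor in Z. Already a fixed point.
Sat(AF (EX (a | b))) = {q0, q2, q3, q4, q5, q6, q7}
q1 ∉ Sat(AF (EX (a | b))) = {q0, q2, q3, q4, q5, q6, q7}, so the formula does not hold at q1.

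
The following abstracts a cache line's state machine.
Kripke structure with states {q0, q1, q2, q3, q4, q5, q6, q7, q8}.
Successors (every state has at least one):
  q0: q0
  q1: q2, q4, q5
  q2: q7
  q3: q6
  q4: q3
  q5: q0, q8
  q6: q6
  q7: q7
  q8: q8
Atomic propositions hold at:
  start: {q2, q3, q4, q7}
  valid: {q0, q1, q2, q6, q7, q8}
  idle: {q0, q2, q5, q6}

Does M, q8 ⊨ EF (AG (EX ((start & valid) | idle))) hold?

Sat(start & valid) = {q2, q7}
Sat((start & valid) | idle) = {q0, q2, q5, q6, q7}
Sat(EX ((start & valid) | idle)) = {s : some successor in {q0, q2, q5, q6, q7}} = {q0, q1, q2, q3, q5, q6, q7}
AG (EX ((start & valid) | idle)): greatest fixpoint, start Z0 = {q0, q1, q2, q3, q5, q6, q7}, keep only states in Sat with every successor in Z. Z1 = {q0, q2, q3, q6, q7}; fixed.
Sat(AG (EX ((start & valid) | idle))) = {q0, q2, q3, q6, q7}
EF (AG (EX ((start & valid) | idle))): least fixpoint, start Z0 = {q0, q2, q3, q6, q7}, add states with some successor in Z. Z1 = {q0, q1, q2, q3, q4, q5, q6, q7}; fixed.
Sat(EF (AG (EX ((start & valid) | idle)))) = {q0, q1, q2, q3, q4, q5, q6, q7}
q8 ∉ Sat(EF (AG (EX ((start & valid) | idle)))) = {q0, q1, q2, q3, q4, q5, q6, q7}, so the formula does not hold at q8.

No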